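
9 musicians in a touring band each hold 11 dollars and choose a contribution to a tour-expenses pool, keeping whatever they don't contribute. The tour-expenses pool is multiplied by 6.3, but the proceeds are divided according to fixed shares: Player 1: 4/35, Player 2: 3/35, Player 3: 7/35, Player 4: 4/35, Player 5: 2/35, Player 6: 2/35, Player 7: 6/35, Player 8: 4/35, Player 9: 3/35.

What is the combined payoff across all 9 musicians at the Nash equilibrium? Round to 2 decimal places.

215.60 dollars

For player j, contributing a unit is worthwhile iff 6.3 × (j's share) ≥ 1, i.e. iff j's share is at least 0.1587.
The shares above 0.1587 belong to Player 3 and Player 7, contributing 11 each; the remaining 7 contribute 0. Total contributed: 22.
The tour-expenses pool pays out 6.3 × 22 = 138.60 in total (split across the unequal shares, but the aggregate is all that matters for the group sum).
The 7 free-riders keep 11 each, adding 77. Group total = 77 + 138.60 = 215.60.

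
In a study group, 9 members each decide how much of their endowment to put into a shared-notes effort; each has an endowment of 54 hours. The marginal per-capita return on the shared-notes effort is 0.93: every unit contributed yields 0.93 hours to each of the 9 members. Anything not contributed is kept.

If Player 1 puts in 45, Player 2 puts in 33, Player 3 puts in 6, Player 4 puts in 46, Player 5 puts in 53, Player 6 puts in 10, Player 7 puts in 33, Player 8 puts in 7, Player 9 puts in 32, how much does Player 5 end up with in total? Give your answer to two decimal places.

247.45 hours

Total contributed: 45 + 33 + 6 + 46 + 53 + 10 + 33 + 7 + 32 = 265.
Each receives 0.93 × 265 = 246.45 from the shared-notes effort.
Player 5 keeps 54 − 53 = 1, so Player 5's payoff is 1 + 246.45 = 247.45.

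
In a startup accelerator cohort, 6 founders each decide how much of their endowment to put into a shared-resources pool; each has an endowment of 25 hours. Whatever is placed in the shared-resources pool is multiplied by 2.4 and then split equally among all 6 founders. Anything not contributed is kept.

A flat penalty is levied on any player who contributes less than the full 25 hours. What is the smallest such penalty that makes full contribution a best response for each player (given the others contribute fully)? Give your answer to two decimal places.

15.00 hours

Given the others contribute fully, the best deviation is to contribute 0 (any partial contribution still incurs the fine and gives up units whose private return 0.4000 is below 1).
Deviating from 25 to 0 saves 25 hours but forfeits the deviator's share of the drop in the shared-resources pool: 2.4/6 × 25 = 10.00.
So the deviation gain is 25 − 10.00 = 15.00, and the fine must be at least 15.00 hours to wipe it out.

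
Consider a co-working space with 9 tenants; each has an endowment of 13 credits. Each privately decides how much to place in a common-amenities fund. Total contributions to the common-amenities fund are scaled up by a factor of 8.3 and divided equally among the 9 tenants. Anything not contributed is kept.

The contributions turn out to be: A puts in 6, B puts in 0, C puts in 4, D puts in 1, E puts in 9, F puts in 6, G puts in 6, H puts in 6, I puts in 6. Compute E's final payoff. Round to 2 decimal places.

44.58 credits

Total contributed: 6 + 0 + 4 + 1 + 9 + 6 + 6 + 6 + 6 = 44.
Each receives 8.3 × 44 / 9 = 40.58 from the common-amenities fund.
E keeps 13 − 9 = 4, so E's payoff is 4 + 40.58 = 44.58.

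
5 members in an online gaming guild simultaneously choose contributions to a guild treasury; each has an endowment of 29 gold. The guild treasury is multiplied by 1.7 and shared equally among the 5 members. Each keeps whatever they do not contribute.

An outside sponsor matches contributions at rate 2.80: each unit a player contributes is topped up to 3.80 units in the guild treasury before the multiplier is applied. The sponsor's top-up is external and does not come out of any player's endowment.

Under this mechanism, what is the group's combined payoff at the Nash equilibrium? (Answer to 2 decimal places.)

936.70 gold

Under the mechanism each unit contributed yields 1.7 × 3.80 / 5 = 1.2920 back to its contributor per unit of net cost, which exceeds 1, making full contribution the dominant choice for everyone.
So the Nash equilibrium is full contribution by all 5; the group earns 1.7 × 3.80 × 145 = 936.70.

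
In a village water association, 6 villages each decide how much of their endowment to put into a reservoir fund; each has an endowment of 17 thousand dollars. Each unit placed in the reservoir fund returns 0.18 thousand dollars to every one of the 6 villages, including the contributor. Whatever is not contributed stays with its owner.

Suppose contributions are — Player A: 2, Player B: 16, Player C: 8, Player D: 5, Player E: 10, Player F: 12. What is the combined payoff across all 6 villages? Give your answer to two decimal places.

Total contributed: 2 + 16 + 8 + 5 + 10 + 12 = 53; total kept: 6 × 17 − 53 = 49.
The reservoir fund pays out 0.18 × 6 × 53 = 57.24 in aggregate.
Group total = 49 + 57.24 = 106.24.

106.24 thousand dollars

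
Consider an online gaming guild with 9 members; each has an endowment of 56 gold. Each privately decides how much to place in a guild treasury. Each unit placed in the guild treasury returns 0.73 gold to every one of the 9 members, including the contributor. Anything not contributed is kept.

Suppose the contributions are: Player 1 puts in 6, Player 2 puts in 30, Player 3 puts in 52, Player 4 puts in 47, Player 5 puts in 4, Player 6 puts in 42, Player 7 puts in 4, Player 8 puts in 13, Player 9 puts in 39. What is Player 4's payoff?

Total contributed: 6 + 30 + 52 + 47 + 4 + 42 + 4 + 13 + 39 = 237.
Each receives 0.73 × 237 = 173.01 from the guild treasury.
Player 4 keeps 56 − 47 = 9, so Player 4's payoff is 9 + 173.01 = 182.01.

182.01 gold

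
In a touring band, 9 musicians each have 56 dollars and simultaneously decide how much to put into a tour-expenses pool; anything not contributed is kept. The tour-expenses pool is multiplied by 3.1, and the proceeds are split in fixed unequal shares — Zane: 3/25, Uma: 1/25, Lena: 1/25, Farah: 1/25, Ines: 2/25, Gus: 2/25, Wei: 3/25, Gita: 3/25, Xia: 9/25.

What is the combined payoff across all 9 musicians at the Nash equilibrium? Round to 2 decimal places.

621.60 dollars

Each unit j contributes comes back to j as 3.1 × (j's share), so j prefers to contribute only if that share exceeds 1/3.1 = 0.3226; otherwise keeping the unit dominates.
The only share above 0.3226 is Xia's 9/25, contributing 56; the remaining 8 contribute 0. Total contributed: 56.
The tour-expenses pool pays out 3.1 × 56 = 173.60 in total (split across the unequal shares, but the aggregate is all that matters for the group sum).
The 8 free-riders keep 56 each, adding 448. Group total = 448 + 173.60 = 621.60.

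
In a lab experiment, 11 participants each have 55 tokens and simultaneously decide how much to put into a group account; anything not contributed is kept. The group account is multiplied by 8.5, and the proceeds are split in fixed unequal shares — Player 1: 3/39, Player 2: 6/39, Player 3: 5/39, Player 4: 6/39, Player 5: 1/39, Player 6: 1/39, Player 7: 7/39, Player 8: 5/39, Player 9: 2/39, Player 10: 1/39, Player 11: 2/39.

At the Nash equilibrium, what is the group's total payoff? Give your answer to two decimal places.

Player j's private return per contributed unit is 8.5 × (j's share). Contributing is weakly dominant for j when that share is at least 1/8.5 = 0.1176, and contributing 0 is dominant otherwise.
The shares above 0.1176 belong to Player 2, Player 3, Player 4, Player 7 and Player 8, contributing 55 each; the remaining 6 contribute 0. Total contributed: 275.
The group account pays out 8.5 × 275 = 2337.50 in total (split across the unequal shares, but the aggregate is all that matters for the group sum).
The 6 free-riders keep 55 each, adding 330. Group total = 330 + 2337.50 = 2667.50.

2667.50 tokens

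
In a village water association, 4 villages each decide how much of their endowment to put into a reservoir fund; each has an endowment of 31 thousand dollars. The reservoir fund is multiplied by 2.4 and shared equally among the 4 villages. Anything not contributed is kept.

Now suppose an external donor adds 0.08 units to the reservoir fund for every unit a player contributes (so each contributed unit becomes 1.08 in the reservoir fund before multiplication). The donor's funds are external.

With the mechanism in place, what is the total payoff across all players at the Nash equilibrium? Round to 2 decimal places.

Even with the mechanism, each unit contributed returns only 2.4 × 1.08 / 4 = 0.6480 per unit of net cost, so contributing nothing is still dominant.
Everyone keeps their endowment and the group total is 4 × 31 = 124.

124.00 thousand dollars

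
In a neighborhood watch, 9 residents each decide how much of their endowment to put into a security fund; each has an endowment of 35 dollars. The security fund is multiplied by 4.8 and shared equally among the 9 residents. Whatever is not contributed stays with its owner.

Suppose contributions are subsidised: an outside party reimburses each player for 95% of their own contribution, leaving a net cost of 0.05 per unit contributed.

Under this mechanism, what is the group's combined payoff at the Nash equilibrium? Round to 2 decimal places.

With the mechanism, a contributed unit returns (4.8/9) / 0.05 = 10.6667 per unit of net cost to the contributor — now above 1 — so contributing fully is weakly dominant for every player.
At the Nash equilibrium everyone contributes 35. Group total payoff = 9 × (35 × 0.95 + 4.8 × 35) = 1811.25.

1811.25 dollars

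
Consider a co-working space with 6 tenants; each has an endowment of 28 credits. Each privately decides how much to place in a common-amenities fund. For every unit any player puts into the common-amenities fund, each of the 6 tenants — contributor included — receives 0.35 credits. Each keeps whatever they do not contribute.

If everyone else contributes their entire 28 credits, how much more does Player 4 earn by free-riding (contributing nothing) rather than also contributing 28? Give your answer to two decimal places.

Switching from a contribution of 28 to 0 lets Player 4 keep an extra 28 credits, but lowers the common-amenities fund by 28, which costs Player 4 their own share of that drop: 0.35 × 28 = 9.80.
Net gain = 28 − 9.80 = 18.20. The private return per contributed unit (0.35) is below 1, so free-riding is indeed the best response regardless of what the others do.

18.20 credits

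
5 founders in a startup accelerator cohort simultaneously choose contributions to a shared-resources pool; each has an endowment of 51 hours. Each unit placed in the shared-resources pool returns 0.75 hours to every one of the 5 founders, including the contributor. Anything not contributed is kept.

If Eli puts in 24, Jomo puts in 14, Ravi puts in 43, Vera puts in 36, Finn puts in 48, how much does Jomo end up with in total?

160.75 hours

Total contributed: 24 + 14 + 43 + 36 + 48 = 165.
Each receives 0.75 × 165 = 123.75 from the shared-resources pool.
Jomo keeps 51 − 14 = 37, so Jomo's payoff is 37 + 123.75 = 160.75.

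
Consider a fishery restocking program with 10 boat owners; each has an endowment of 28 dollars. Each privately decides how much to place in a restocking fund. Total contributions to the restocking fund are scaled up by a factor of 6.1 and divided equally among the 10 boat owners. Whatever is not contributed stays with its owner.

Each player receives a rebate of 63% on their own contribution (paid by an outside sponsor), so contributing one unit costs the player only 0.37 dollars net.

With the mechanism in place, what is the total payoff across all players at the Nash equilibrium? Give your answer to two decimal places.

The effective private return per unit is now (6.1/10) / 0.37 = 1.6486 > 1, so every player's dominant strategy flips to full contribution.
At the Nash equilibrium everyone contributes 28. Group total payoff = 10 × (28 × 0.63 + 6.1 × 28) = 1884.40.

1884.40 dollars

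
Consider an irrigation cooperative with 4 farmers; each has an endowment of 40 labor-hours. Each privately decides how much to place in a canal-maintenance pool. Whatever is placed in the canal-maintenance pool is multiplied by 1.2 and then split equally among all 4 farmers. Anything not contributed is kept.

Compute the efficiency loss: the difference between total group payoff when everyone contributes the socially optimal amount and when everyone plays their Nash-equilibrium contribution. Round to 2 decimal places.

Each contributed unit returns 1.2/4 = 0.3000 to its contributor — below 1 — so contributing 0 is dominant for every player. At the Nash equilibrium everyone keeps their 40, and the group total is 4 × 40 = 160.
Each contributed unit returns 1.200 to the group as a whole (0.3000 to each of 4 players), which exceeds 1, so the social optimum is full contribution: group total = 1.200 × 160 = 192.00.
Efficiency loss = 192.00 − 160 = 32.00.

32.00 labor-hours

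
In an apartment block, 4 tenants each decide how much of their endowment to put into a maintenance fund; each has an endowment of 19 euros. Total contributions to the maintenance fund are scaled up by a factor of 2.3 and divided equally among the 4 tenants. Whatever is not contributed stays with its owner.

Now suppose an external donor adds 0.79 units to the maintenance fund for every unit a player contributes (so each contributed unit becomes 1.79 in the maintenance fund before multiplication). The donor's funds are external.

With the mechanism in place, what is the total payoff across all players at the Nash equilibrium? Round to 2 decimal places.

312.89 euros

With the mechanism, a contributed unit returns 2.3 × 1.79 / 4 = 1.0293 per unit of net cost to the contributor — now above 1 — so contributing fully is weakly dominant for every player.
So the Nash equilibrium is full contribution by all 4; the group earns 2.3 × 1.79 × 76 = 312.89.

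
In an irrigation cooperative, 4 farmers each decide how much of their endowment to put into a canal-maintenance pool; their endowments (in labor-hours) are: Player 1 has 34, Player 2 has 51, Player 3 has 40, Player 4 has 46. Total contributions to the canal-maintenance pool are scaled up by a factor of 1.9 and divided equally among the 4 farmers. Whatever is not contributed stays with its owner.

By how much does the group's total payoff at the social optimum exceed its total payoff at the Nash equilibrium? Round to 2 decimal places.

153.90 labor-hours

The private return per contributed unit is 1.9/4 = 0.4750 < 1 for every player regardless of endowment, so the Nash equilibrium is zero contribution and the group total is Σ E_j = 34 + 51 + 40 + 46 = 171.
Each contributed unit returns 1.900 to the group, so the social optimum is full contribution by everyone: group total = 1.900 × 171 = 324.90.
Efficiency loss = (1.900 − 1) × 171 = 153.90.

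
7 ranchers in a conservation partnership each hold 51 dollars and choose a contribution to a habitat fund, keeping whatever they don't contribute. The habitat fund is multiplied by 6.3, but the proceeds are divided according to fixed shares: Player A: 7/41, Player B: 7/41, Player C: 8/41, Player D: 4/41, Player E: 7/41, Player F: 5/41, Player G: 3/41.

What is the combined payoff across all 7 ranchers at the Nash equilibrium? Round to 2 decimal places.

A player with share s gets back 6.3·s per unit contributed, so full contribution is dominant for anyone with s > 1/6.3 = 0.1587 and zero contribution is dominant for anyone below.
Player A, Player B, Player C and Player E are above the threshold, contributing 51 each; the remaining 3 contribute 0. Total contributed: 204.
The habitat fund pays out 6.3 × 204 = 1285.20 in total (split across the unequal shares, but the aggregate is all that matters for the group sum).
The 3 free-riders keep 51 each, adding 153. Group total = 153 + 1285.20 = 1438.20.

1438.20 dollars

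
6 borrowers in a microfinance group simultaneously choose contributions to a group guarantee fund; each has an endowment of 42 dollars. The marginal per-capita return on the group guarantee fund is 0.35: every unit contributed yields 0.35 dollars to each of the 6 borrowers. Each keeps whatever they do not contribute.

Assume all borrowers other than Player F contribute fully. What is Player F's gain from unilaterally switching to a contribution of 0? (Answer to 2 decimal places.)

Switching from a contribution of 42 to 0 lets Player F keep an extra 42 dollars, but lowers the group guarantee fund by 42, which costs Player F their own share of that drop: 0.35 × 42 = 14.70.
Net gain = 42 − 14.70 = 27.30. The private return per contributed unit (0.35) is below 1, so free-riding is indeed the best response regardless of what the others do.

27.30 dollars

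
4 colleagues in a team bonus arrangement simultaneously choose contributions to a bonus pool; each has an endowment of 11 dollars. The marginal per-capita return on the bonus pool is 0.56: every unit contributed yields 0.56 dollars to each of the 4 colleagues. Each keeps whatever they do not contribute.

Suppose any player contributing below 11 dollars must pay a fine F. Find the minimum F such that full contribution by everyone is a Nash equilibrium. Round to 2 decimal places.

Given the others contribute fully, the best deviation is to contribute 0 (any partial contribution still incurs the fine and gives up units whose private return 0.56 is below 1).
Deviating from 11 to 0 saves 11 dollars but forfeits the deviator's share of the drop in the bonus pool: 0.56 × 11 = 6.16.
So the deviation gain is 11 − 6.16 = 4.84, and the fine must be at least 4.84 dollars to wipe it out.

4.84 dollars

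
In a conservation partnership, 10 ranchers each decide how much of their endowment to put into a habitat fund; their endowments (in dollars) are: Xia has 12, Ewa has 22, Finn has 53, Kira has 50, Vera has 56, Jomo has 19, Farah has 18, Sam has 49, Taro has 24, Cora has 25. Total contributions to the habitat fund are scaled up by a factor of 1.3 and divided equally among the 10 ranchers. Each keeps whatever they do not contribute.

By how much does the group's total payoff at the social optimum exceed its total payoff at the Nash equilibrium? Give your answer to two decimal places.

98.40 dollars

The private return per contributed unit is 1.3/10 = 0.1300 < 1 for every player regardless of endowment, so the Nash equilibrium is zero contribution and the group total is Σ E_j = 12 + 22 + 53 + 50 + 56 + 19 + 18 + 49 + 24 + 25 = 328.
Each contributed unit returns 1.300 to the group, so the social optimum is full contribution by everyone: group total = 1.300 × 328 = 426.40.
Efficiency loss = (1.300 − 1) × 328 = 98.40.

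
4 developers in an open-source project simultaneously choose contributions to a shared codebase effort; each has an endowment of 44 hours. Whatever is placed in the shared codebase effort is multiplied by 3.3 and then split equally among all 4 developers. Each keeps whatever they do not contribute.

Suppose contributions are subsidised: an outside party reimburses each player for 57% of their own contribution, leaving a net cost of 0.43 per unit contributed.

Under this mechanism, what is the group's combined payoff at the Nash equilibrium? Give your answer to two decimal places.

681.12 hours

With the mechanism, a contributed unit returns (3.3/4) / 0.43 = 1.9186 per unit of net cost to the contributor — now above 1 — so contributing fully is weakly dominant for every player.
At the Nash equilibrium everyone contributes 44. Group total payoff = 4 × (44 × 0.57 + 3.3 × 44) = 681.12.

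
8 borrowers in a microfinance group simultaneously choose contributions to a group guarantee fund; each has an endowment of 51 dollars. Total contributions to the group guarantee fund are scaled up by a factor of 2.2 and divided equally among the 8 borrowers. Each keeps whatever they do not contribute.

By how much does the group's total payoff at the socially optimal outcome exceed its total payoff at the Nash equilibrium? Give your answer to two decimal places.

Each contributed unit returns 2.2/8 = 0.2750 to its contributor — below 1 — so contributing 0 is dominant for every player. At the Nash equilibrium everyone keeps their 51, and the group total is 8 × 51 = 408.
Each contributed unit returns 2.200 to the group as a whole (0.2750 to each of 8 players), which exceeds 1, so the social optimum is full contribution: group total = 2.200 × 408 = 897.60.
Efficiency loss = 897.60 − 408 = 489.60.

489.60 dollars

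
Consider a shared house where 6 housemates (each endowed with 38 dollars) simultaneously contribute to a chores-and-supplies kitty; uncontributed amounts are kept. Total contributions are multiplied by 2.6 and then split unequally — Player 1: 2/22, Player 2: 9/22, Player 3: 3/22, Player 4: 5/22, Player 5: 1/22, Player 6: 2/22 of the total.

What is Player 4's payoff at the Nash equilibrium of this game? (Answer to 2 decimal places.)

A player with share s gets back 2.6·s per unit contributed, so full contribution is dominant for anyone with s > 1/2.6 = 0.3846 and zero contribution is dominant for anyone below.
The only share above 0.3846 is Player 2's 9/22, contributing 38; the remaining 5 contribute 0. Total contributed: 38.
Player 4 keeps 38 and receives 2.6 × 38 × 5/22 = 22.45 from the chores-and-supplies kitty, for a payoff of 60.45.

60.45 dollars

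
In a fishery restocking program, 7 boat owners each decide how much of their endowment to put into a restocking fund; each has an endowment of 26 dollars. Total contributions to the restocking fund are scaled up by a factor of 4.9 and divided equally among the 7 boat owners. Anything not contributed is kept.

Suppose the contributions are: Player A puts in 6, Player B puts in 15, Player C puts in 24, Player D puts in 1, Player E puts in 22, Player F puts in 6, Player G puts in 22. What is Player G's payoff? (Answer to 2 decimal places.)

Total contributed: 6 + 15 + 24 + 1 + 22 + 6 + 22 = 96.
Each receives 4.9 × 96 / 7 = 67.20 from the restocking fund.
Player G keeps 26 − 22 = 4, so Player G's payoff is 4 + 67.20 = 71.20.

71.20 dollars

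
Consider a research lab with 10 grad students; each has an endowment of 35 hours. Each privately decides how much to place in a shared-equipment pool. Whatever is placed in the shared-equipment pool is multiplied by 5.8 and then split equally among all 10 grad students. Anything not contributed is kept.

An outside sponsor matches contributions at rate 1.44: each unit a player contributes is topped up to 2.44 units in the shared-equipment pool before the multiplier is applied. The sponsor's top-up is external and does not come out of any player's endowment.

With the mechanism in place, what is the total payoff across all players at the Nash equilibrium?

4953.20 hours

Under the mechanism each unit contributed yields 5.8 × 2.44 / 10 = 1.4152 back to its contributor per unit of net cost, which exceeds 1, making full contribution the dominant choice for everyone.
At the Nash equilibrium everyone contributes 35. Group total payoff = 5.8 × 2.44 × 350 = 4953.20.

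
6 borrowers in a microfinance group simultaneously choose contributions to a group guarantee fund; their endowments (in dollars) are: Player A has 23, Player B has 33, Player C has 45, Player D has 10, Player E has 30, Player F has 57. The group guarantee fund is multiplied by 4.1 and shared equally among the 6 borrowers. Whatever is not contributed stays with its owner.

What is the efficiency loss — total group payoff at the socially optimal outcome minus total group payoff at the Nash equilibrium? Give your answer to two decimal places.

613.80 dollars

The private return per contributed unit is 4.1/6 = 0.6833 < 1 for every player regardless of endowment, so the Nash equilibrium is zero contribution and the group total is Σ E_j = 23 + 33 + 45 + 10 + 30 + 57 = 198.
Each contributed unit returns 4.100 to the group, so the social optimum is full contribution by everyone: group total = 4.100 × 198 = 811.80.
Efficiency loss = (4.100 − 1) × 198 = 613.80.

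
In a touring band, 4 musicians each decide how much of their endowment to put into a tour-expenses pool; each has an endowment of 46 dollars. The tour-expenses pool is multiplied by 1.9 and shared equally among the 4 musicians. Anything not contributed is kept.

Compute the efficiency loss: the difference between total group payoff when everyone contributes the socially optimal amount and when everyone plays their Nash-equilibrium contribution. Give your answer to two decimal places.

Each contributed unit returns 1.9/4 = 0.4750 to its contributor — below 1 — so contributing 0 is dominant for every player. At the Nash equilibrium everyone keeps their 46, and the group total is 4 × 46 = 184.
Each contributed unit returns 1.900 to the group as a whole (0.4750 to each of 4 players), which exceeds 1, so the social optimum is full contribution: group total = 1.900 × 184 = 349.60.
Efficiency loss = 349.60 − 184 = 165.60.

165.60 dollars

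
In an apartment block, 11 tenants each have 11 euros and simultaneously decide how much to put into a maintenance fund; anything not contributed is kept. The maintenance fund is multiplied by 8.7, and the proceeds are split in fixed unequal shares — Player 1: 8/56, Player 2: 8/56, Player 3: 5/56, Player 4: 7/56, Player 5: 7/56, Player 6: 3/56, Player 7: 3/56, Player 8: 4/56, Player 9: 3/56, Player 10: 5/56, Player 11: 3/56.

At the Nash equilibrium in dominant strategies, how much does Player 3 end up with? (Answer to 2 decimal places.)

Each unit j contributes comes back to j as 8.7 × (j's share), so j prefers to contribute only if that share exceeds 1/8.7 = 0.1149; otherwise keeping the unit dominates.
Player 1, Player 2, Player 4 and Player 5 are above the threshold, contributing 11 each; the remaining 7 contribute 0. Total contributed: 44.
Player 3 keeps 11 and receives 8.7 × 44 × 5/56 = 34.18 from the maintenance fund, for a payoff of 45.18.

45.18 euros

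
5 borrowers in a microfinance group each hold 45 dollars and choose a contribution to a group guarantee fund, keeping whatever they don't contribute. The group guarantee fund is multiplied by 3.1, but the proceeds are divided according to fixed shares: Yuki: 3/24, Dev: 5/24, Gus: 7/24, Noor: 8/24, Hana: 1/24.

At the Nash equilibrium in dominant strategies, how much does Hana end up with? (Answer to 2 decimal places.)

50.81 dollars

Each unit j contributes comes back to j as 3.1 × (j's share), so j prefers to contribute only if that share exceeds 1/3.1 = 0.3226; otherwise keeping the unit dominates.
The only share above 0.3226 is Noor's 8/24, contributing 45; the remaining 4 contribute 0. Total contributed: 45.
Hana keeps 45 and receives 3.1 × 45 × 1/24 = 5.81 from the group guarantee fund, for a payoff of 50.81.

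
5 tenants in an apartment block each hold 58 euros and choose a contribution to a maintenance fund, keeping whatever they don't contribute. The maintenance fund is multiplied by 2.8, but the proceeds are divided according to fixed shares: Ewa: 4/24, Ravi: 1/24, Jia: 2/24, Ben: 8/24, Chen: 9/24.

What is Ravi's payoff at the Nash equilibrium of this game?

64.77 euros

For player j, contributing a unit is worthwhile iff 2.8 × (j's share) ≥ 1, i.e. iff j's share is at least 0.3571.
The only share above 0.3571 is Chen's 9/24, contributing 58; the remaining 4 contribute 0. Total contributed: 58.
Ravi keeps 58 and receives 2.8 × 58 × 1/24 = 6.77 from the maintenance fund, for a payoff of 64.77.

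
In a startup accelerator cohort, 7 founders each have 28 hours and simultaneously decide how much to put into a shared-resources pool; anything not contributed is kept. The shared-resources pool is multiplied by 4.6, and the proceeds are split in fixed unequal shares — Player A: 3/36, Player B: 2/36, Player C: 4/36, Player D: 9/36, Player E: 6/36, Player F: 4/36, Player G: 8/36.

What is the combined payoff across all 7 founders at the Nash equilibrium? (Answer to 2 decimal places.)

Player j's private return per contributed unit is 4.6 × (j's share). Contributing is weakly dominant for j when that share is at least 1/4.6 = 0.2174, and contributing 0 is dominant otherwise.
Player D and Player G clear that bar, contributing 28 each; the remaining 5 contribute 0. Total contributed: 56.
The shared-resources pool pays out 4.6 × 56 = 257.60 in total (split across the unequal shares, but the aggregate is all that matters for the group sum).
The 5 free-riders keep 28 each, adding 140. Group total = 140 + 257.60 = 397.60.

397.60 hours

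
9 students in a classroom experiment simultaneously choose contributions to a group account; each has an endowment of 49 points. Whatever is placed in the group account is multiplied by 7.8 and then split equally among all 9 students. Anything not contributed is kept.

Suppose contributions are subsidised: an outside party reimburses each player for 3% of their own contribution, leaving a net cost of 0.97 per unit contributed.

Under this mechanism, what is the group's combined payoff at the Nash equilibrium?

With the mechanism, a contributed unit returns (7.8/9) / 0.97 = 0.8935 per unit of net cost — still below 1 — so contributing 0 remains dominant for every player.
Everyone keeps their endowment and the group total is 9 × 49 = 441.

441.00 points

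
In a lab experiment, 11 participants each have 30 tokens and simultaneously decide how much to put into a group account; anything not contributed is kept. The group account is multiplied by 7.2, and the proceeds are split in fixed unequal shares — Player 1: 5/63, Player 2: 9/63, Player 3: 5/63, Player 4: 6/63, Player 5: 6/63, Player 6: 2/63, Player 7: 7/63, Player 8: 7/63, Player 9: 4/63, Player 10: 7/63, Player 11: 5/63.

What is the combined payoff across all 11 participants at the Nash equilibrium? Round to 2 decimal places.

516.00 tokens

Player j's private return per contributed unit is 7.2 × (j's share). Contributing is weakly dominant for j when that share is at least 1/7.2 = 0.1389, and contributing 0 is dominant otherwise.
The only share above 0.1389 is Player 2's 9/63, contributing 30; the remaining 10 contribute 0. Total contributed: 30.
The group account pays out 7.2 × 30 = 216.00 in total (split across the unequal shares, but the aggregate is all that matters for the group sum).
The 10 free-riders keep 30 each, adding 300. Group total = 300 + 216.00 = 516.00.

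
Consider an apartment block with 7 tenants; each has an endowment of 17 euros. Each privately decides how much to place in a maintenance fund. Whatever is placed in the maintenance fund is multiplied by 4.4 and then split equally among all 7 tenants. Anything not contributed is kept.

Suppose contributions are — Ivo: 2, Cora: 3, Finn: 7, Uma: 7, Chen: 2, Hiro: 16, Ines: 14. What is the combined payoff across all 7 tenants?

292.40 euros

Total contributed: 2 + 3 + 7 + 7 + 2 + 16 + 14 = 51; total kept: 7 × 17 − 51 = 68.
The maintenance fund pays out 4.4 × 51 = 224.40 in aggregate.
Group total = 68 + 224.40 = 292.40.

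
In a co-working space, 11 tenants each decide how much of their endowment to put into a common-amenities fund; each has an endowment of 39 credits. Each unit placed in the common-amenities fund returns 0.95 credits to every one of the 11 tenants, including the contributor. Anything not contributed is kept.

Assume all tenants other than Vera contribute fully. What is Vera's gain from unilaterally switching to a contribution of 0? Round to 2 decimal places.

1.95 credits

Switching from a contribution of 39 to 0 lets Vera keep an extra 39 credits, but lowers the common-amenities fund by 39, which costs Vera their own share of that drop: 0.95 × 39 = 37.05.
Net gain = 39 − 37.05 = 1.95. The private return per contributed unit (0.95) is below 1, so free-riding is indeed the best response regardless of what the others do.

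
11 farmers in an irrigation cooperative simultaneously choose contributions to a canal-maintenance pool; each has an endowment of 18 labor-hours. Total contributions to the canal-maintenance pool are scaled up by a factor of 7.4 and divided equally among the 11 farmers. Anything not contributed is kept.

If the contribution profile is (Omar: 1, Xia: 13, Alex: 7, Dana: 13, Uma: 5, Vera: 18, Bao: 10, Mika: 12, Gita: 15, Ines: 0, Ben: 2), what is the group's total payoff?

812.40 labor-hours

Total contributed: 1 + 13 + 7 + 13 + 5 + 18 + 10 + 12 + 15 + 0 + 2 = 96; total kept: 11 × 18 − 96 = 102.
The canal-maintenance pool pays out 7.4 × 96 = 710.40 in aggregate.
Group total = 102 + 710.40 = 812.40.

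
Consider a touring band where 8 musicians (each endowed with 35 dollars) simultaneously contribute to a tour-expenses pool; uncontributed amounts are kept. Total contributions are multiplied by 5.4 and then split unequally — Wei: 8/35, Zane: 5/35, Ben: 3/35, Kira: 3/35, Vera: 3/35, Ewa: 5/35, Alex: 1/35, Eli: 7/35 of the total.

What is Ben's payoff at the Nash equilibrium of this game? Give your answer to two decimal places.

A player with share s gets back 5.4·s per unit contributed, so full contribution is dominant for anyone with s > 1/5.4 = 0.1852 and zero contribution is dominant for anyone below.
The shares above 0.1852 belong to Wei and Eli, contributing 35 each; the remaining 6 contribute 0. Total contributed: 70.
Ben keeps 35 and receives 5.4 × 70 × 3/35 = 32.40 from the tour-expenses pool, for a payoff of 67.40.

67.40 dollars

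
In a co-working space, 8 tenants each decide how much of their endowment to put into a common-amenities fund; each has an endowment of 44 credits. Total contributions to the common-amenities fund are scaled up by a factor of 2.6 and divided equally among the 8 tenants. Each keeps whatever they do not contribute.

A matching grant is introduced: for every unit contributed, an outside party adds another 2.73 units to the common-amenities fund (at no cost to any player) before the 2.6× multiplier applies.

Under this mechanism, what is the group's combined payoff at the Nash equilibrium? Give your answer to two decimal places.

The effective private return per unit is now 2.6 × 3.73 / 8 = 1.2123 > 1, so every player's dominant strategy flips to full contribution.
So the Nash equilibrium is full contribution by all 8; the group earns 2.6 × 3.73 × 352 = 3413.70.

3413.70 credits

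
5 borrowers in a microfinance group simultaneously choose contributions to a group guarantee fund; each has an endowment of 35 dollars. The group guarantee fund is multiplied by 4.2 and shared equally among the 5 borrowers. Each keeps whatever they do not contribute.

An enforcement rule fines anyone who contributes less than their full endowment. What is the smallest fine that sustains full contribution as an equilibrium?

5.60 dollars

Given the others contribute fully, the best deviation is to contribute 0 (any partial contribution still incurs the fine and gives up units whose private return 0.8400 is below 1).
Deviating from 35 to 0 saves 35 dollars but forfeits the deviator's share of the drop in the group guarantee fund: 4.2/5 × 35 = 29.40.
So the deviation gain is 35 − 29.40 = 5.60, and the fine must be at least 5.60 dollars to wipe it out.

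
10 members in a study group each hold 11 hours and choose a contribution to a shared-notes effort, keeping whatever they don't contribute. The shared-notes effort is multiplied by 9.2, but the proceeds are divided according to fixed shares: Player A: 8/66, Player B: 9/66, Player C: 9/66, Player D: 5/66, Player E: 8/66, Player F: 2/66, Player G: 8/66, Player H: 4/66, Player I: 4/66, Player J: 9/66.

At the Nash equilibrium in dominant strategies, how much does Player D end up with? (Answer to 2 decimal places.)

57.00 hours

A player with share s gets back 9.2·s per unit contributed, so full contribution is dominant for anyone with s > 1/9.2 = 0.1087 and zero contribution is dominant for anyone below.
The shares above 0.1087 belong to Player A, Player B, Player C, Player E, Player G and Player J, contributing 11 each; the remaining 4 contribute 0. Total contributed: 66.
Player D keeps 11 and receives 9.2 × 66 × 5/66 = 46.00 from the shared-notes effort, for a payoff of 57.00.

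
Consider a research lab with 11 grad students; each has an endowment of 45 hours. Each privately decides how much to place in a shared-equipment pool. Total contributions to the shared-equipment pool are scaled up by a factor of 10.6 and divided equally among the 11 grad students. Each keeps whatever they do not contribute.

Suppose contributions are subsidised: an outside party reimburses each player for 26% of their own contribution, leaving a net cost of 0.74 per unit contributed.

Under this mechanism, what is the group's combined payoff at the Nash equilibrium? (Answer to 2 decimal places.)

Under the mechanism each unit contributed yields (10.6/11) / 0.74 = 1.3022 back to its contributor per unit of net cost, which exceeds 1, making full contribution the dominant choice for everyone.
At the Nash equilibrium everyone contributes 45. Group total payoff = 11 × (45 × 0.26 + 10.6 × 45) = 5375.70.

5375.70 hours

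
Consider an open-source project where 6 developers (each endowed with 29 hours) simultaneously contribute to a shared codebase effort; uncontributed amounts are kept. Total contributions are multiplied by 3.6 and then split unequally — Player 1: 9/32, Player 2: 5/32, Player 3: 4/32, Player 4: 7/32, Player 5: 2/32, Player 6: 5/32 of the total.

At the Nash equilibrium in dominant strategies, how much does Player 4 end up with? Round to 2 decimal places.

51.84 hours

Player j's private return per contributed unit is 3.6 × (j's share). Contributing is weakly dominant for j when that share is at least 1/3.6 = 0.2778, and contributing 0 is dominant otherwise.
Player 1 alone (share 9/32) is above the threshold, contributing 29; the remaining 5 contribute 0. Total contributed: 29.
Player 4 keeps 29 and receives 3.6 × 29 × 7/32 = 22.84 from the shared codebase effort, for a payoff of 51.84.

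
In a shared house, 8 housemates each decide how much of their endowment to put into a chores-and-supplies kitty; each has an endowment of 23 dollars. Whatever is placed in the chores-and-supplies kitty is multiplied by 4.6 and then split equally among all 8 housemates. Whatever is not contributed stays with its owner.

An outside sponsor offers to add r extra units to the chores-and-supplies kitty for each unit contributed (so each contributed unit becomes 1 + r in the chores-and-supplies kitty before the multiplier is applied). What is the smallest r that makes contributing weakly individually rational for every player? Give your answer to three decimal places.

0.739

With matching at rate r, one contributed unit becomes (1 + r) in the chores-and-supplies kitty and returns 4.6 × (1 + r) / 8 to the contributor.
Setting this equal to 1: 1 + r = 8/4.6 = 1.7391.
So the minimum matching rate is r = 1.7391 − 1 = 0.739.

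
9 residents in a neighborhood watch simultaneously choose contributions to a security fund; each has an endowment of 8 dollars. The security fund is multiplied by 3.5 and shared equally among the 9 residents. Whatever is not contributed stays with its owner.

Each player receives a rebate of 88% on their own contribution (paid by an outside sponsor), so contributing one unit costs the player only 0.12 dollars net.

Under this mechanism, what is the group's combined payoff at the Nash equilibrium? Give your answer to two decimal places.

315.36 dollars

With the mechanism, a contributed unit returns (3.5/9) / 0.12 = 3.2407 per unit of net cost to the contributor — now above 1 — so contributing fully is weakly dominant for every player.
At the Nash equilibrium everyone contributes 8. Group total payoff = 9 × (8 × 0.88 + 3.5 × 8) = 315.36.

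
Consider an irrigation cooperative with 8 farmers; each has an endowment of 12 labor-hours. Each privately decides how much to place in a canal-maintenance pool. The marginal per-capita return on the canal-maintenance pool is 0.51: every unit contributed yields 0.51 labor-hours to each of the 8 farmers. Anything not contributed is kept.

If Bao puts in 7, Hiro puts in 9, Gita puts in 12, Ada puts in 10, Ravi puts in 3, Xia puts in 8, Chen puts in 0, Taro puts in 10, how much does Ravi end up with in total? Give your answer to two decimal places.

Total contributed: 7 + 9 + 12 + 10 + 3 + 8 + 0 + 10 = 59.
Each receives 0.51 × 59 = 30.09 from the canal-maintenance pool.
Ravi keeps 12 − 3 = 9, so Ravi's payoff is 9 + 30.09 = 39.09.

39.09 labor-hours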